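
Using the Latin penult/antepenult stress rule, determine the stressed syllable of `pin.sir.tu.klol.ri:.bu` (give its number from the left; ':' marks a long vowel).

Classical Latin: stress the penult if heavy (long vowel or closed), else the antepenult.
Weights: 4 klol H, 5 ri: H, 6 bu L.
The penult (syllable 5, ri:) is heavy, so it takes stress.
Stress on syllable 5: pin.sir.tu.klol.ˈri:.bu.

5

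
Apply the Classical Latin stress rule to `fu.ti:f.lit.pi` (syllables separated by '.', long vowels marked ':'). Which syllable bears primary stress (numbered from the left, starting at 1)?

3

Classical Latin: stress the penult if heavy (long vowel or closed), else the antepenult.
Weights: 2 ti:f H, 3 lit H, 4 pi L.
The penult (syllable 3, lit) is heavy, so it takes stress.
Stress on syllable 3: fu.ti:f.ˈlit.pi.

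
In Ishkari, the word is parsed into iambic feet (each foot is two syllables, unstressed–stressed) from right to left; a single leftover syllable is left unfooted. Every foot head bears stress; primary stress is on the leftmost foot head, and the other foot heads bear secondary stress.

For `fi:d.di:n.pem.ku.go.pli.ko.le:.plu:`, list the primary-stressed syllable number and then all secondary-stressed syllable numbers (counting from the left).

Parse right to left into iambic (σˈσ) feet: fi:d (di:n.ˈpem) (ku.ˈgo) (pli.ˈko) (le:.ˈplu:). Syllable 1 is left unfooted.
Foot heads (stressed positions): 3, 5, 7, 9.
End Rule Leftmost: primary stress on the leftmost head = syllable 3.
Secondary stress on 5, 7, 9: fi:d.di:n.ˈpem.ku.ˌgo.pli.ˌko.le:.ˌplu:.

primary 3, secondary 5, 7, 9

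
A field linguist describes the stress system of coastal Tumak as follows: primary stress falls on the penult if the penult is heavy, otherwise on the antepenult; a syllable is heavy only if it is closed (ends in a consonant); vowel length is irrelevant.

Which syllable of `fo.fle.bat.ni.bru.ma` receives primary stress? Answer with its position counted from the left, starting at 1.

4

Weights: 4 ni L, 5 bru L, 6 ma L.
The penult (syllable 5, bru) is light, so stress falls on the antepenult (syllable 4, ni).
Primary stress: syllable 4 → fo.fle.bat.ˈni.bru.ma.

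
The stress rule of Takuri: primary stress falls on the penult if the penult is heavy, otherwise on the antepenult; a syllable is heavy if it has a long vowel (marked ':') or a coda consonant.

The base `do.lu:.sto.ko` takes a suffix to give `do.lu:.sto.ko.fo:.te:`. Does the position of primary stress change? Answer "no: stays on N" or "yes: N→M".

yes: 2→5

Base `do.lu:.sto.ko` (4 syllables):
  Weights: 2 lu: H, 3 sto L, 4 ko L.
  The penult (syllable 3, sto) is light, so stress falls on the antepenult (syllable 2, lu:).
  → primary stress on syllable 2.
Suffixed `do.lu:.sto.ko.fo:.te:` (6 syllables):
  Weights: 4 ko L, 5 fo: H, 6 te: H.
  The penult (syllable 5, fo:) is heavy, so it takes stress.
  → primary stress on syllable 5.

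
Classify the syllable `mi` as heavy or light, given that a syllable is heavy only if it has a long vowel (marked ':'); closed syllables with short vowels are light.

`mi`: short vowel, open (no coda). Short vowel → light.

light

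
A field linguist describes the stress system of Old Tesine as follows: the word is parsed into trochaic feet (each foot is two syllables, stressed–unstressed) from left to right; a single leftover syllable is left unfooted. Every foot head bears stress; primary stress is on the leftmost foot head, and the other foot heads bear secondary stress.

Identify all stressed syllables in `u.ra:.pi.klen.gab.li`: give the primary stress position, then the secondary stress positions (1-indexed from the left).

Parse left to right into trochaic (ˈσσ) feet: (ˈu.ra:) (ˈpi.klen) (ˈgab.li).
Foot heads (stressed positions): 1, 3, 5.
End Rule Leftmost: primary stress on the leftmost head = syllable 1.
Secondary stress on 3, 5: ˈu.ra:.ˌpi.klen.ˌgab.li.

primary 1, secondary 3, 5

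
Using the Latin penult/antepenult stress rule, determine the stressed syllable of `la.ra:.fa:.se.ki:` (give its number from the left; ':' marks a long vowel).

Classical Latin: stress the penult if heavy (long vowel or closed), else the antepenult.
Weights: 3 fa: H, 4 se L, 5 ki: H.
The penult (syllable 4, se) is light, so stress falls on the antepenult (syllable 3, fa:).
Stress on syllable 3: la.ra:.ˈfa:.se.ki:.

3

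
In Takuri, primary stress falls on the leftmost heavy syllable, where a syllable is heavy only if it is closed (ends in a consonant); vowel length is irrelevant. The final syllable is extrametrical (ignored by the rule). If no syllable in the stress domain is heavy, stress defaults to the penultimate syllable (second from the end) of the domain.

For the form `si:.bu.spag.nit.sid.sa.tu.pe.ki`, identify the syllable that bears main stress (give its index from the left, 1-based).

The final syllable (9, ki) is extrametrical; the stress domain is syllables 1–8.
Weights: 1 si: L, 2 bu L, 3 spag H, 4 nit H, 5 sid H, 6 sa L, 7 tu L, 8 pe L.
Heavy syllables in the domain: 3, 4, 5. The leftmost is syllable 3 (spag).
Primary stress: syllable 3 → si:.bu.ˈspag.nit.sid.sa.tu.pe.ki.

3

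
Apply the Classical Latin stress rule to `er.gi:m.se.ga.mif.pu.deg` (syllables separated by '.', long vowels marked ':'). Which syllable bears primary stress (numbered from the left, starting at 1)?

Classical Latin: stress the penult if heavy (long vowel or closed), else the antepenult.
Weights: 5 mif H, 6 pu L, 7 deg H.
The penult (syllable 6, pu) is light, so stress falls on the antepenult (syllable 5, mif).
Stress on syllable 5: er.gi:m.se.ga.ˈmif.pu.deg.

5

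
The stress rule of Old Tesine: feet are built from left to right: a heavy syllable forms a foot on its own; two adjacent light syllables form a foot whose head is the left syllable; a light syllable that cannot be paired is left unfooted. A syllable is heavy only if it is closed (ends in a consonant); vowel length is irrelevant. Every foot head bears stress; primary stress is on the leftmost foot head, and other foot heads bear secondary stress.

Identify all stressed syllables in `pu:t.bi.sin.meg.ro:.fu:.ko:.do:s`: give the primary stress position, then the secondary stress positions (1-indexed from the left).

primary 1, secondary 3, 4, 5, 8

Weights: 1 pu:t H, 2 bi L, 3 sin H, 4 meg H, 5 ro: L, 6 fu: L, 7 ko: L, 8 do:s H.
Parse left to right (heavy = foot alone; LL = one foot; stranded L unfooted): (ˈpu:t) bi (ˈsin) (ˈmeg) (ˈro:.fu:) ko: (ˈdo:s).
Foot heads: 1, 3, 4, 5, 8.
Primary stress on the leftmost head = syllable 1.
Secondary stress on 3, 4, 5, 8: ˈpu:t.bi.ˌsin.ˌmeg.ˌro:.fu:.ko:.ˌdo:s.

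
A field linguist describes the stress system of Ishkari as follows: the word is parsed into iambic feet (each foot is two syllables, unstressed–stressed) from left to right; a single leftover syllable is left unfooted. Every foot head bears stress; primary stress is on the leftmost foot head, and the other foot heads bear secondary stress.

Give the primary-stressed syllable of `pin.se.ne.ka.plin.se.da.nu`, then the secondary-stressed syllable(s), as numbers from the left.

primary 2, secondary 4, 6, 8

Parse left to right into iambic (σˈσ) feet: (pin.ˈse) (ne.ˈka) (plin.ˈse) (da.ˈnu).
Foot heads (stressed positions): 2, 4, 6, 8.
End Rule Leftmost: primary stress on the leftmost head = syllable 2.
Secondary stress on 4, 6, 8: pin.ˈse.ne.ˌka.plin.ˌse.da.ˌnu.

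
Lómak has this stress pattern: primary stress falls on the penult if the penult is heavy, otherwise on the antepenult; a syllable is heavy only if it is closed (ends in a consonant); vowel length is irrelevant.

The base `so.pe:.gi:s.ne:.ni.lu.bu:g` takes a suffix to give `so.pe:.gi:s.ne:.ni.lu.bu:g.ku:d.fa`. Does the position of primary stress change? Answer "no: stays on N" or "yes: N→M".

Base `so.pe:.gi:s.ne:.ni.lu.bu:g` (7 syllables):
  Weights: 5 ni L, 6 lu L, 7 bu:g H.
  The penult (syllable 6, lu) is light, so stress falls on the antepenult (syllable 5, ni).
  → primary stress on syllable 5.
Suffixed `so.pe:.gi:s.ne:.ni.lu.bu:g.ku:d.fa` (9 syllables):
  Weights: 7 bu:g H, 8 ku:d H, 9 fa L.
  The penult (syllable 8, ku:d) is heavy, so it takes stress.
  → primary stress on syllable 8.

yes: 5→8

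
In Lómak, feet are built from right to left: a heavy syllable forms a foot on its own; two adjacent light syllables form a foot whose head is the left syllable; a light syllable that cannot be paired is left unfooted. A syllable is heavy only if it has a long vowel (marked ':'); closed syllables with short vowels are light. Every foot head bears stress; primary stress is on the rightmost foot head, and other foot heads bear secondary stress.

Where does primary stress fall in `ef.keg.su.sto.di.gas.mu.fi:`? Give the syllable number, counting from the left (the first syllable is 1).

8

Weights: 1 ef L, 2 keg L, 3 su L, 4 sto L, 5 di L, 6 gas L, 7 mu L, 8 fi: H.
Parse right to left (heavy = foot alone; LL = one foot; stranded L unfooted): ef (ˈkeg.su) (ˈsto.di) (ˈgas.mu) (ˈfi:).
Foot heads: 2, 4, 6, 8.
Primary stress on the rightmost head = syllable 8.
Primary stress: syllable 8 → ef.keg.su.sto.di.gas.mu.ˈfi:.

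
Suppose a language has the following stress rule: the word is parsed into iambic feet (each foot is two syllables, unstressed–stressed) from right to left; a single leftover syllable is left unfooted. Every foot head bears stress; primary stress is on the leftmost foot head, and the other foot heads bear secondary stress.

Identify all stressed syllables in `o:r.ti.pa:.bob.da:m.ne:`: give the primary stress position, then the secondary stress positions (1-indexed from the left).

Parse right to left into iambic (σˈσ) feet: (o:r.ˈti) (pa:.ˈbob) (da:m.ˈne:).
Foot heads (stressed positions): 2, 4, 6.
End Rule Leftmost: primary stress on the leftmost head = syllable 2.
Secondary stress on 4, 6: o:r.ˈti.pa:.ˌbob.da:m.ˌne:.

primary 2, secondary 4, 6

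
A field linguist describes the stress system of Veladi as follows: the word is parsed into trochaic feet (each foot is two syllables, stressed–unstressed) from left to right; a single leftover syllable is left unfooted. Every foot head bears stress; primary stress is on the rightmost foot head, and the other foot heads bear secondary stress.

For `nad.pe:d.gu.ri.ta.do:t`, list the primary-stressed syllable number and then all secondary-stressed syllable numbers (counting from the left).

primary 5, secondary 1, 3

Parse left to right into trochaic (ˈσσ) feet: (ˈnad.pe:d) (ˈgu.ri) (ˈta.do:t).
Foot heads (stressed positions): 1, 3, 5.
End Rule Rightmost: primary stress on the rightmost head = syllable 5.
Secondary stress on 1, 3: ˌnad.pe:d.ˌgu.ri.ˈta.do:t.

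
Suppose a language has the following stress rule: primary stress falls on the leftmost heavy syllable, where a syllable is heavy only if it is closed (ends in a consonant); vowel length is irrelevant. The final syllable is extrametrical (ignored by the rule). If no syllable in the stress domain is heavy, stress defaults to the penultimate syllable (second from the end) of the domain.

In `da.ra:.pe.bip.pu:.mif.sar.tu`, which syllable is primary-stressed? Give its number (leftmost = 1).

The final syllable (8, tu) is extrametrical; the stress domain is syllables 1–7.
Weights: 1 da L, 2 ra: L, 3 pe L, 4 bip H, 5 pu: L, 6 mif H, 7 sar H.
Heavy syllables in the domain: 4, 6, 7. The leftmost is syllable 4 (bip).
Primary stress: syllable 4 → da.ra:.pe.ˈbip.pu:.mif.sar.tu.

4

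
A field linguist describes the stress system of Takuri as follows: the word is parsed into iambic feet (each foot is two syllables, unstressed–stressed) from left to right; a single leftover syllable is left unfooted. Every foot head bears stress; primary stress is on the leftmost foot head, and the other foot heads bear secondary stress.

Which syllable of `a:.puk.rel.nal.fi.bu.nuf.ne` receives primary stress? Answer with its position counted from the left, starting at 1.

Parse left to right into iambic (σˈσ) feet: (a:.ˈpuk) (rel.ˈnal) (fi.ˈbu) (nuf.ˈne).
Foot heads (stressed positions): 2, 4, 6, 8.
End Rule Leftmost: primary stress on the leftmost head = syllable 2.
Primary stress: syllable 2 → a:.ˈpuk.rel.nal.fi.bu.nuf.ne.

2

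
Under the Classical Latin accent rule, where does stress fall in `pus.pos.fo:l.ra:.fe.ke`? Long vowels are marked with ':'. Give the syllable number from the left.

4

Classical Latin: stress the penult if heavy (long vowel or closed), else the antepenult.
Weights: 4 ra: H, 5 fe L, 6 ke L.
The penult (syllable 5, fe) is light, so stress falls on the antepenult (syllable 4, ra:).
Stress on syllable 4: pus.pos.fo:l.ˈra:.fe.ke.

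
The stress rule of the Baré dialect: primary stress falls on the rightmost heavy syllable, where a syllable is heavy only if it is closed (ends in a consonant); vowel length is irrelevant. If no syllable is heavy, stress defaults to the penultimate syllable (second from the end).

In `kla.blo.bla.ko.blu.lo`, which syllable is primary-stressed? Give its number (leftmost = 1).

5

Weights: 1 kla L, 2 blo L, 3 bla L, 4 ko L, 5 blu L, 6 lo L.
No heavy syllable in the domain; default to the penultimate syllable (second from the end) = syllable 5.
Primary stress: syllable 5 → kla.blo.bla.ko.ˈblu.lo.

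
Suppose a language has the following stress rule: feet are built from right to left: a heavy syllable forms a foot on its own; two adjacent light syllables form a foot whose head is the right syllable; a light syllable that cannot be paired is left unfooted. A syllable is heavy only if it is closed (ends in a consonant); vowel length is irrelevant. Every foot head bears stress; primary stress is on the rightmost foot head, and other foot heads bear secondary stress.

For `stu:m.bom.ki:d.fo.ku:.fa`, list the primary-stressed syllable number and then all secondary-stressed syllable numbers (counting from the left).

Weights: 1 stu:m H, 2 bom H, 3 ki:d H, 4 fo L, 5 ku: L, 6 fa L.
Parse right to left (heavy = foot alone; LL = one foot; stranded L unfooted): (ˈstu:m) (ˈbom) (ˈki:d) fo (ku:.ˈfa).
Foot heads: 1, 2, 3, 6.
Primary stress on the rightmost head = syllable 6.
Secondary stress on 1, 2, 3: ˌstu:m.ˌbom.ˌki:d.fo.ku:.ˈfa.

primary 6, secondary 1, 2, 3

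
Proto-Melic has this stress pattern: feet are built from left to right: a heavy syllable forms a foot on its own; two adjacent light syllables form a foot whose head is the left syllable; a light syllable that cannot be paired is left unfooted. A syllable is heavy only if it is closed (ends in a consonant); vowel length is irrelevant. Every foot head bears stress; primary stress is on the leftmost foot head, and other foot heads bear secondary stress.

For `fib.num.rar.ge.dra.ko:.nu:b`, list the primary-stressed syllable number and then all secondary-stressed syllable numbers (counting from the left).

Weights: 1 fib H, 2 num H, 3 rar H, 4 ge L, 5 dra L, 6 ko: L, 7 nu:b H.
Parse left to right (heavy = foot alone; LL = one foot; stranded L unfooted): (ˈfib) (ˈnum) (ˈrar) (ˈge.dra) ko: (ˈnu:b).
Foot heads: 1, 2, 3, 4, 7.
Primary stress on the leftmost head = syllable 1.
Secondary stress on 2, 3, 4, 7: ˈfib.ˌnum.ˌrar.ˌge.dra.ko:.ˌnu:b.

primary 1, secondary 2, 3, 4, 7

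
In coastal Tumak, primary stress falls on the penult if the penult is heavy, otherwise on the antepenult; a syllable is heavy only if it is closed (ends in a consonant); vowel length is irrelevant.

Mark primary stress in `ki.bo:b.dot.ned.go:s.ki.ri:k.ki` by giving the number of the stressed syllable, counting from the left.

Weights: 6 ki L, 7 ri:k H, 8 ki L.
The penult (syllable 7, ri:k) is heavy, so it takes stress.
Primary stress: syllable 7 → ki.bo:b.dot.ned.go:s.ki.ˈri:k.ki.

7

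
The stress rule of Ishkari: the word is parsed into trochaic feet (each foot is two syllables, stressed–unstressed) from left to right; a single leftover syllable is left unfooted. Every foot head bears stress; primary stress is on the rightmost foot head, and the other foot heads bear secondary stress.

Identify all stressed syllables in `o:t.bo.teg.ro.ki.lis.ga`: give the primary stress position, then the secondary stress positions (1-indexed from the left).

primary 5, secondary 1, 3

Parse left to right into trochaic (ˈσσ) feet: (ˈo:t.bo) (ˈteg.ro) (ˈki.lis) ga. Syllable 7 is left unfooted.
Foot heads (stressed positions): 1, 3, 5.
End Rule Rightmost: primary stress on the rightmost head = syllable 5.
Secondary stress on 1, 3: ˌo:t.bo.ˌteg.ro.ˈki.lis.ga.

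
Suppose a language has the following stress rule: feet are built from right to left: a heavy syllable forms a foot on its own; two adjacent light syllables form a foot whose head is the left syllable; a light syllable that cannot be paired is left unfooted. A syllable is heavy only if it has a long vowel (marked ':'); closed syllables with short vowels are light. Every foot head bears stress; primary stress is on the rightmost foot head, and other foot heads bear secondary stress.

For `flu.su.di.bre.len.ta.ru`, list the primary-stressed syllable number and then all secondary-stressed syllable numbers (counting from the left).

Weights: 1 flu L, 2 su L, 3 di L, 4 bre L, 5 len L, 6 ta L, 7 ru L.
Parse right to left (heavy = foot alone; LL = one foot; stranded L unfooted): flu (ˈsu.di) (ˈbre.len) (ˈta.ru).
Foot heads: 2, 4, 6.
Primary stress on the rightmost head = syllable 6.
Secondary stress on 2, 4: flu.ˌsu.di.ˌbre.len.ˈta.ru.

primary 6, secondary 2, 4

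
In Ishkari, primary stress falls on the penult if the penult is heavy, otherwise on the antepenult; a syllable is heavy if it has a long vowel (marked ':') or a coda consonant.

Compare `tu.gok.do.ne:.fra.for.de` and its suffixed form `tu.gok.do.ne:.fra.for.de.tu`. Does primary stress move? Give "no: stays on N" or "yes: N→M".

no: stays on 6

Base `tu.gok.do.ne:.fra.for.de` (7 syllables):
  Weights: 5 fra L, 6 for H, 7 de L.
  The penult (syllable 6, for) is heavy, so it takes stress.
  → primary stress on syllable 6.
Suffixed `tu.gok.do.ne:.fra.for.de.tu` (8 syllables):
  Weights: 6 for H, 7 de L, 8 tu L.
  The penult (syllable 7, de) is light, so stress falls on the antepenult (syllable 6, for).
  → primary stress on syllable 6.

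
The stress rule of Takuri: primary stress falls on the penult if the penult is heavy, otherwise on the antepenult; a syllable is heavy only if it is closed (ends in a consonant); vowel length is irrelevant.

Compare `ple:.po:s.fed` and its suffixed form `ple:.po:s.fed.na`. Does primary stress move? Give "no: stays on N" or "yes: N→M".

yes: 2→3

Base `ple:.po:s.fed` (3 syllables):
  Weights: 1 ple: L, 2 po:s H, 3 fed H.
  The penult (syllable 2, po:s) is heavy, so it takes stress.
  → primary stress on syllable 2.
Suffixed `ple:.po:s.fed.na` (4 syllables):
  Weights: 2 po:s H, 3 fed H, 4 na L.
  The penult (syllable 3, fed) is heavy, so it takes stress.
  → primary stress on syllable 3.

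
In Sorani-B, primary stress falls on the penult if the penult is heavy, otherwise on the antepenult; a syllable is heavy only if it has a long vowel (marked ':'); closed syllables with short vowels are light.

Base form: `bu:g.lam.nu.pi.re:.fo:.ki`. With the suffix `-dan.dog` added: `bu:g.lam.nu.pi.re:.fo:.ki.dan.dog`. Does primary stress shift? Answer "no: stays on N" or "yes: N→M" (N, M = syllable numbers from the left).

yes: 6→7

Base `bu:g.lam.nu.pi.re:.fo:.ki` (7 syllables):
  Weights: 5 re: H, 6 fo: H, 7 ki L.
  The penult (syllable 6, fo:) is heavy, so it takes stress.
  → primary stress on syllable 6.
Suffixed `bu:g.lam.nu.pi.re:.fo:.ki.dan.dog` (9 syllables):
  Weights: 7 ki L, 8 dan L, 9 dog L.
  The penult (syllable 8, dan) is light, so stress falls on the antepenult (syllable 7, ki).
  → primary stress on syllable 7.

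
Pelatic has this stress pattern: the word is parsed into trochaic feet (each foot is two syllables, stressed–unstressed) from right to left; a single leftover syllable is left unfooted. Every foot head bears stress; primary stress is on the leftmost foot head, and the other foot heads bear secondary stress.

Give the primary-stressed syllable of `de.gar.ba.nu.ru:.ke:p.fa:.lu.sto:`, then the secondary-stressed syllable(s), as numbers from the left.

primary 2, secondary 4, 6, 8

Parse right to left into trochaic (ˈσσ) feet: de (ˈgar.ba) (ˈnu.ru:) (ˈke:p.fa:) (ˈlu.sto:). Syllable 1 is left unfooted.
Foot heads (stressed positions): 2, 4, 6, 8.
End Rule Leftmost: primary stress on the leftmost head = syllable 2.
Secondary stress on 4, 6, 8: de.ˈgar.ba.ˌnu.ru:.ˌke:p.fa:.ˌlu.sto:.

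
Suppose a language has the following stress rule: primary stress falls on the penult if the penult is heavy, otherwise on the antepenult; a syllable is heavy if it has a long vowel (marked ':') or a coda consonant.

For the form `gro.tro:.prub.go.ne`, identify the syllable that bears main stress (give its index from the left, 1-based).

3

Weights: 3 prub H, 4 go L, 5 ne L.
The penult (syllable 4, go) is light, so stress falls on the antepenult (syllable 3, prub).
Primary stress: syllable 3 → gro.tro:.ˈprub.go.ne.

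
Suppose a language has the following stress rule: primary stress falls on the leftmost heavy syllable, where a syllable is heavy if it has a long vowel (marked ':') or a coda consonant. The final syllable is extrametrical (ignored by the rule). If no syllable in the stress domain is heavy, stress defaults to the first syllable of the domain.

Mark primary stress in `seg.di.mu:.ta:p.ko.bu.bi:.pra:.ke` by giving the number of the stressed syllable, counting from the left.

1

The final syllable (9, ke) is extrametrical; the stress domain is syllables 1–8.
Weights: 1 seg H, 2 di L, 3 mu: H, 4 ta:p H, 5 ko L, 6 bu L, 7 bi: H, 8 pra: H.
Heavy syllables in the domain: 1, 3, 4, 7, 8. The leftmost is syllable 1 (seg).
Primary stress: syllable 1 → ˈseg.di.mu:.ta:p.ko.bu.bi:.pra:.ke.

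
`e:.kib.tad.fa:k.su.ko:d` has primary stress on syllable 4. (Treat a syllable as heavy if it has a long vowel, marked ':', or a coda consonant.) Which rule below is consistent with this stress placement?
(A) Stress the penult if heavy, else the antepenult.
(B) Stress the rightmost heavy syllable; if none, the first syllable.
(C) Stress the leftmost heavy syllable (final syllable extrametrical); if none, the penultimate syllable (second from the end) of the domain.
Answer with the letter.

Rule A → syllable 4 ✓.
Rule B → syllable 6 (observed: 4).
Rule C → syllable 1 (observed: 4).

A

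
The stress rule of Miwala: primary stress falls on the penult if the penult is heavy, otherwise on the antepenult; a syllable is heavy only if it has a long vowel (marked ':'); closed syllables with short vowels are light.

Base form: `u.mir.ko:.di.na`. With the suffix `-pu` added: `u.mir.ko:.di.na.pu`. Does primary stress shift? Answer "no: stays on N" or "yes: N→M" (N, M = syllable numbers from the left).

yes: 3→4

Base `u.mir.ko:.di.na` (5 syllables):
  Weights: 3 ko: H, 4 di L, 5 na L.
  The penult (syllable 4, di) is light, so stress falls on the antepenult (syllable 3, ko:).
  → primary stress on syllable 3.
Suffixed `u.mir.ko:.di.na.pu` (6 syllables):
  Weights: 4 di L, 5 na L, 6 pu L.
  The penult (syllable 5, na) is light, so stress falls on the antepenult (syllable 4, di).
  → primary stress on syllable 4.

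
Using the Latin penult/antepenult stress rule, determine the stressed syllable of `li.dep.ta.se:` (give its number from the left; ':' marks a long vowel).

Classical Latin: stress the penult if heavy (long vowel or closed), else the antepenult.
Weights: 2 dep H, 3 ta L, 4 se: H.
The penult (syllable 3, ta) is light, so stress falls on the antepenult (syllable 2, dep).
Stress on syllable 2: li.ˈdep.ta.se:.

2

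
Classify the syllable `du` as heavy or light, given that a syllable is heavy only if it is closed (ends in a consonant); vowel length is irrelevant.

`du`: short vowel, open (no coda). Open (no coda) → light.

light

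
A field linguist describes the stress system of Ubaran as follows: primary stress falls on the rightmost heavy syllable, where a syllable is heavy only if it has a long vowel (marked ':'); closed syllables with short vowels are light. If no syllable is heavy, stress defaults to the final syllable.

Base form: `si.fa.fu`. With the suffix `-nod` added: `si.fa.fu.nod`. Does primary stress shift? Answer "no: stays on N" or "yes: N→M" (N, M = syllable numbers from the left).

yes: 3→4

Base `si.fa.fu` (3 syllables):
  Weights: 1 si L, 2 fa L, 3 fu L.
  No heavy syllable in the domain; default to the final syllable = syllable 3.
  → primary stress on syllable 3.
Suffixed `si.fa.fu.nod` (4 syllables):
  Weights: 1 si L, 2 fa L, 3 fu L, 4 nod L.
  No heavy syllable in the domain; default to the final syllable = syllable 4.
  → primary stress on syllable 4.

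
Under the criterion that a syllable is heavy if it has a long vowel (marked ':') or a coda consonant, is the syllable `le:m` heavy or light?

`le:m`: long vowel, closed (coda /m/). Long vowel and closed → heavy.

heavy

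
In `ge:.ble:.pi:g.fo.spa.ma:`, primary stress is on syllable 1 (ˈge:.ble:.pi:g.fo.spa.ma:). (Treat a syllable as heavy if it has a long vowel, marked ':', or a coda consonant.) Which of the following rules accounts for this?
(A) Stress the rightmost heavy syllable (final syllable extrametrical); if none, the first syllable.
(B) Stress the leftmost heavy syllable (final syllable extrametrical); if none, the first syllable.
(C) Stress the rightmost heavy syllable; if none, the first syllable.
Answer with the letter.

B

Rule A → syllable 3 (observed: 1).
Rule B → syllable 1 ✓.
Rule C → syllable 6 (observed: 1).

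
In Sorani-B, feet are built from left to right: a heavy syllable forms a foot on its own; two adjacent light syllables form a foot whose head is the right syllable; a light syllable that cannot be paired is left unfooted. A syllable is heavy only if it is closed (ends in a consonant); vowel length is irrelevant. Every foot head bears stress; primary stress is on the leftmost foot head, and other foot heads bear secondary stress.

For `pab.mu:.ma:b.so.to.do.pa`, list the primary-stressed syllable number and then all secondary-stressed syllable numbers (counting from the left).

primary 1, secondary 3, 5, 7

Weights: 1 pab H, 2 mu: L, 3 ma:b H, 4 so L, 5 to L, 6 do L, 7 pa L.
Parse left to right (heavy = foot alone; LL = one foot; stranded L unfooted): (ˈpab) mu: (ˈma:b) (so.ˈto) (do.ˈpa).
Foot heads: 1, 3, 5, 7.
Primary stress on the leftmost head = syllable 1.
Secondary stress on 3, 5, 7: ˈpab.mu:.ˌma:b.so.ˌto.do.ˌpa.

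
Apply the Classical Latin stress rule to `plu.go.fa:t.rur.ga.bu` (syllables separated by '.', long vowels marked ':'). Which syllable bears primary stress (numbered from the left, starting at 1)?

Classical Latin: stress the penult if heavy (long vowel or closed), else the antepenult.
Weights: 4 rur H, 5 ga L, 6 bu L.
The penult (syllable 5, ga) is light, so stress falls on the antepenult (syllable 4, rur).
Stress on syllable 4: plu.go.fa:t.ˈrur.ga.bu.

4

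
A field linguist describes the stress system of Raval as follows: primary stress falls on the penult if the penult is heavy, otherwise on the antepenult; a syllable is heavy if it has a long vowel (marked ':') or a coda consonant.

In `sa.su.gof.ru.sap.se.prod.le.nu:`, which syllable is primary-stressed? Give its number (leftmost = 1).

Weights: 7 prod H, 8 le L, 9 nu: H.
The penult (syllable 8, le) is light, so stress falls on the antepenult (syllable 7, prod).
Primary stress: syllable 7 → sa.su.gof.ru.sap.se.ˈprod.le.nu:.

7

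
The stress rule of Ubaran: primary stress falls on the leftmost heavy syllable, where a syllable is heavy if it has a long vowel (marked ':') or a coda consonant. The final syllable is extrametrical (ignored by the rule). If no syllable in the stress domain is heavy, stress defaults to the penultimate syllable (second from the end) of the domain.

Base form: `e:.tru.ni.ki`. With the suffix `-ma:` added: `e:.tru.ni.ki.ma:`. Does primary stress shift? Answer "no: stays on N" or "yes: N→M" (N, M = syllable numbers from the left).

no: stays on 1

Base `e:.tru.ni.ki` (4 syllables):
  The final syllable (4, ki) is extrametrical; the stress domain is syllables 1–3.
  Weights: 1 e: H, 2 tru L, 3 ni L.
  Heavy syllables in the domain: 1. The leftmost is syllable 1 (e:).
  → primary stress on syllable 1.
Suffixed `e:.tru.ni.ki.ma:` (5 syllables):
  The final syllable (5, ma:) is extrametrical; the stress domain is syllables 1–4.
  Weights: 1 e: H, 2 tru L, 3 ni L, 4 ki L.
  Heavy syllables in the domain: 1. The leftmost is syllable 1 (e:).
  → primary stress on syllable 1.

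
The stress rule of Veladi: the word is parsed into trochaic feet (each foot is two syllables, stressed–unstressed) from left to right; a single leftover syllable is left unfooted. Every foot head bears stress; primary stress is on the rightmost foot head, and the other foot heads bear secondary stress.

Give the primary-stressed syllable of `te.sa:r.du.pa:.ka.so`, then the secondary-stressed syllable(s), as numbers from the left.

Parse left to right into trochaic (ˈσσ) feet: (ˈte.sa:r) (ˈdu.pa:) (ˈka.so).
Foot heads (stressed positions): 1, 3, 5.
End Rule Rightmost: primary stress on the rightmost head = syllable 5.
Secondary stress on 1, 3: ˌte.sa:r.ˌdu.pa:.ˈka.so.

primary 5, secondary 1, 3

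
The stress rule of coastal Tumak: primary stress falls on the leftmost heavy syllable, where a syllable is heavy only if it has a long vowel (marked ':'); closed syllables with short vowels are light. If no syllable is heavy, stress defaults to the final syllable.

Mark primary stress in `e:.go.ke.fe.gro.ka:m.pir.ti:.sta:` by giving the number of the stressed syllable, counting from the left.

Weights: 1 e: H, 2 go L, 3 ke L, 4 fe L, 5 gro L, 6 ka:m H, 7 pir L, 8 ti: H, 9 sta: H.
Heavy syllables in the domain: 1, 6, 8, 9. The leftmost is syllable 1 (e:).
Primary stress: syllable 1 → ˈe:.go.ke.fe.gro.ka:m.pir.ti:.sta:.

1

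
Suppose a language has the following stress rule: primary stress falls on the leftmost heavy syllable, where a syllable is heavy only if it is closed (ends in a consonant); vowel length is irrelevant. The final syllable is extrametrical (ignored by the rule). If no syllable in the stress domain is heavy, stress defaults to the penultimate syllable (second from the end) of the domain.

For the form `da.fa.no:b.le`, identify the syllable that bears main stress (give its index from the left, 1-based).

3

The final syllable (4, le) is extrametrical; the stress domain is syllables 1–3.
Weights: 1 da L, 2 fa L, 3 no:b H.
Heavy syllables in the domain: 3. The leftmost is syllable 3 (no:b).
Primary stress: syllable 3 → da.fa.ˈno:b.le.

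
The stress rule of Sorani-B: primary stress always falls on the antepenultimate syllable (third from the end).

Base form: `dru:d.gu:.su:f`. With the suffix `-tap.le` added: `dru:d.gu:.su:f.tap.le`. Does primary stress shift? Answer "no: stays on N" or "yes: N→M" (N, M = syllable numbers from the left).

yes: 1→3

Base `dru:d.gu:.su:f` (3 syllables):
  The word has 3 syllables; the antepenultimate syllable (third from the end) is syllable 1 (dru:d).
  → primary stress on syllable 1.
Suffixed `dru:d.gu:.su:f.tap.le` (5 syllables):
  The word has 5 syllables; the antepenultimate syllable (third from the end) is syllable 3 (su:f).
  → primary stress on syllable 3.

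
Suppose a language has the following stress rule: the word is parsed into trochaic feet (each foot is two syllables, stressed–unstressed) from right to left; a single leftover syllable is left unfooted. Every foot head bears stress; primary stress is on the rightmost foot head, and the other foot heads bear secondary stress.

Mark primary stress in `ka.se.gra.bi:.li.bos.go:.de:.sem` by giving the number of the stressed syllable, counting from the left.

8

Parse right to left into trochaic (ˈσσ) feet: ka (ˈse.gra) (ˈbi:.li) (ˈbos.go:) (ˈde:.sem). Syllable 1 is left unfooted.
Foot heads (stressed positions): 2, 4, 6, 8.
End Rule Rightmost: primary stress on the rightmost head = syllable 8.
Primary stress: syllable 8 → ka.se.gra.bi:.li.bos.go:.ˈde:.sem.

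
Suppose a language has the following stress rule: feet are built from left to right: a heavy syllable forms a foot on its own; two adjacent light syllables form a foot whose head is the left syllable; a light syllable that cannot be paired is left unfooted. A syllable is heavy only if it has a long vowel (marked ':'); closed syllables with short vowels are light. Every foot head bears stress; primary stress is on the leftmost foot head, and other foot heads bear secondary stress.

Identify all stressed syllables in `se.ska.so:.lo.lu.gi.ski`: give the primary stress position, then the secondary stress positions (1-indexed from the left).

Weights: 1 se L, 2 ska L, 3 so: H, 4 lo L, 5 lu L, 6 gi L, 7 ski L.
Parse left to right (heavy = foot alone; LL = one foot; stranded L unfooted): (ˈse.ska) (ˈso:) (ˈlo.lu) (ˈgi.ski).
Foot heads: 1, 3, 4, 6.
Primary stress on the leftmost head = syllable 1.
Secondary stress on 3, 4, 6: ˈse.ska.ˌso:.ˌlo.lu.ˌgi.ski.

primary 1, secondary 3, 4, 6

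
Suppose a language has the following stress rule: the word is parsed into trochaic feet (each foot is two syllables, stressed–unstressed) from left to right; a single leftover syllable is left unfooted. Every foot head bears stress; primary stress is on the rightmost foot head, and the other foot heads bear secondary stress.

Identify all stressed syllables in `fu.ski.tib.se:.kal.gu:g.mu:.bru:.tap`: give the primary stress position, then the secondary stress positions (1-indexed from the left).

primary 7, secondary 1, 3, 5

Parse left to right into trochaic (ˈσσ) feet: (ˈfu.ski) (ˈtib.se:) (ˈkal.gu:g) (ˈmu:.bru:) tap. Syllable 9 is left unfooted.
Foot heads (stressed positions): 1, 3, 5, 7.
End Rule Rightmost: primary stress on the rightmost head = syllable 7.
Secondary stress on 1, 3, 5: ˌfu.ski.ˌtib.se:.ˌkal.gu:g.ˈmu:.bru:.tap.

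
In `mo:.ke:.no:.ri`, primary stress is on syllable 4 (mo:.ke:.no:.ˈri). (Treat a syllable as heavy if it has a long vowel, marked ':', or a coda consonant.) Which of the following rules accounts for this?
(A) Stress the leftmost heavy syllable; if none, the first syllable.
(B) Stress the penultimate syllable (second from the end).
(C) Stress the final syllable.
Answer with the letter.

C

Rule A → syllable 1 (observed: 4).
Rule B → syllable 3 (observed: 4).
Rule C → syllable 4 ✓.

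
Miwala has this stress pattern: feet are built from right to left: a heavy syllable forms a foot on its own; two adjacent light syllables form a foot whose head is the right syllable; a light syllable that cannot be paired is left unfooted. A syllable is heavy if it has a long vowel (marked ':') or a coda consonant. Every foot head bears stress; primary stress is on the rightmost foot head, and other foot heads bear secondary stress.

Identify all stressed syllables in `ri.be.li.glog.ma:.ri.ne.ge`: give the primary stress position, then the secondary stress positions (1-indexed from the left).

Weights: 1 ri L, 2 be L, 3 li L, 4 glog H, 5 ma: H, 6 ri L, 7 ne L, 8 ge L.
Parse right to left (heavy = foot alone; LL = one foot; stranded L unfooted): ri (be.ˈli) (ˈglog) (ˈma:) ri (ne.ˈge).
Foot heads: 3, 4, 5, 8.
Primary stress on the rightmost head = syllable 8.
Secondary stress on 3, 4, 5: ri.be.ˌli.ˌglog.ˌma:.ri.ne.ˈge.

primary 8, secondary 3, 4, 5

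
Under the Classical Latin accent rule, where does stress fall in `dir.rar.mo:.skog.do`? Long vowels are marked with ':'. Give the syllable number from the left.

Classical Latin: stress the penult if heavy (long vowel or closed), else the antepenult.
Weights: 3 mo: H, 4 skog H, 5 do L.
The penult (syllable 4, skog) is heavy, so it takes stress.
Stress on syllable 4: dir.rar.mo:.ˈskog.do.

4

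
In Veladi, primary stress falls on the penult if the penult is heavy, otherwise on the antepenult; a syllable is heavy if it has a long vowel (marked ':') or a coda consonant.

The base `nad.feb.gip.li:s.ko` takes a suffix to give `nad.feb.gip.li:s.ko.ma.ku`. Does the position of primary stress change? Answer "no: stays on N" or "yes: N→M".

Base `nad.feb.gip.li:s.ko` (5 syllables):
  Weights: 3 gip H, 4 li:s H, 5 ko L.
  The penult (syllable 4, li:s) is heavy, so it takes stress.
  → primary stress on syllable 4.
Suffixed `nad.feb.gip.li:s.ko.ma.ku` (7 syllables):
  Weights: 5 ko L, 6 ma L, 7 ku L.
  The penult (syllable 6, ma) is light, so stress falls on the antepenult (syllable 5, ko).
  → primary stress on syllable 5.

yes: 4→5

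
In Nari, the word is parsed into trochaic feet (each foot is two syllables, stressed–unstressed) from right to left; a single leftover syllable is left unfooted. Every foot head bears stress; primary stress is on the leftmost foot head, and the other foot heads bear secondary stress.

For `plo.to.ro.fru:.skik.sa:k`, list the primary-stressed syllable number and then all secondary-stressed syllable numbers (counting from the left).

primary 1, secondary 3, 5

Parse right to left into trochaic (ˈσσ) feet: (ˈplo.to) (ˈro.fru:) (ˈskik.sa:k).
Foot heads (stressed positions): 1, 3, 5.
End Rule Leftmost: primary stress on the leftmost head = syllable 1.
Secondary stress on 3, 5: ˈplo.to.ˌro.fru:.ˌskik.sa:k.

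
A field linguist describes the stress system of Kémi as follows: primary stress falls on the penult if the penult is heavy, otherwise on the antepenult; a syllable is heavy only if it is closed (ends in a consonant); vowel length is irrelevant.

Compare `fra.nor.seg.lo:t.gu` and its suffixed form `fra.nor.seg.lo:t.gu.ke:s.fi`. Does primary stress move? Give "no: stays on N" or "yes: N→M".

Base `fra.nor.seg.lo:t.gu` (5 syllables):
  Weights: 3 seg H, 4 lo:t H, 5 gu L.
  The penult (syllable 4, lo:t) is heavy, so it takes stress.
  → primary stress on syllable 4.
Suffixed `fra.nor.seg.lo:t.gu.ke:s.fi` (7 syllables):
  Weights: 5 gu L, 6 ke:s H, 7 fi L.
  The penult (syllable 6, ke:s) is heavy, so it takes stress.
  → primary stress on syllable 6.

yes: 4→6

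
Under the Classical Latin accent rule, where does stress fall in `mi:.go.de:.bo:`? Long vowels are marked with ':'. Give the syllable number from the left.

Classical Latin: stress the penult if heavy (long vowel or closed), else the antepenult.
Weights: 2 go L, 3 de: H, 4 bo: H.
The penult (syllable 3, de:) is heavy, so it takes stress.
Stress on syllable 3: mi:.go.ˈde:.bo:.

3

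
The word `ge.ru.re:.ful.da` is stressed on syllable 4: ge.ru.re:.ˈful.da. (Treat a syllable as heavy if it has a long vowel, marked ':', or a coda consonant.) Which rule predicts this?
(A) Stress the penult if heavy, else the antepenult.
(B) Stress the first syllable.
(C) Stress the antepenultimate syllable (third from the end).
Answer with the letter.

A

Rule A → syllable 4 ✓.
Rule B → syllable 1 (observed: 4).
Rule C → syllable 3 (observed: 4).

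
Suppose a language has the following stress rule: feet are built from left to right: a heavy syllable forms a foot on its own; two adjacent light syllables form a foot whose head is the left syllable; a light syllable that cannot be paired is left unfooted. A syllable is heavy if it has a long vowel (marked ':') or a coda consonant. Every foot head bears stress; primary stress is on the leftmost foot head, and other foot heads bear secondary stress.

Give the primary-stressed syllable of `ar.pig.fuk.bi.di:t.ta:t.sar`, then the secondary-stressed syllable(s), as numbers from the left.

primary 1, secondary 2, 3, 5, 6, 7

Weights: 1 ar H, 2 pig H, 3 fuk H, 4 bi L, 5 di:t H, 6 ta:t H, 7 sar H.
Parse left to right (heavy = foot alone; LL = one foot; stranded L unfooted): (ˈar) (ˈpig) (ˈfuk) bi (ˈdi:t) (ˈta:t) (ˈsar).
Foot heads: 1, 2, 3, 5, 6, 7.
Primary stress on the leftmost head = syllable 1.
Secondary stress on 2, 3, 5, 6, 7: ˈar.ˌpig.ˌfuk.bi.ˌdi:t.ˌta:t.ˌsar.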